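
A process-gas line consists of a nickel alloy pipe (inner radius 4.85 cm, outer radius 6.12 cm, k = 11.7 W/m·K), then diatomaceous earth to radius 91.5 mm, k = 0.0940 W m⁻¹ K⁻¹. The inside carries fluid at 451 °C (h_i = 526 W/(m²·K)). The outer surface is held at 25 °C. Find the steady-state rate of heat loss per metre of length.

Treat each layer as a resistance in series:
  R'_conv,in = 1/(2πr h) = 1/(2π·0.0485·526) = 0.006239 m·K/W
  R'_nickel alloy = ln(0.0612/0.0485)/(2πk) = 0.2326/(2π·11.7) = 0.003164 m·K/W
  R'_diatomaceous earth = ln(0.0915/0.0612)/(2πk) = 0.4022/(2π·0.0940) = 0.6810 m·K/W
ΣR = 0.006239 + 0.003164 + 0.6810 = 0.6904 m·K/W
Q' = ΔT/ΣR = (451 °C − 25 °C)/0.6904 = 617 W/m

Q' = 617 W/m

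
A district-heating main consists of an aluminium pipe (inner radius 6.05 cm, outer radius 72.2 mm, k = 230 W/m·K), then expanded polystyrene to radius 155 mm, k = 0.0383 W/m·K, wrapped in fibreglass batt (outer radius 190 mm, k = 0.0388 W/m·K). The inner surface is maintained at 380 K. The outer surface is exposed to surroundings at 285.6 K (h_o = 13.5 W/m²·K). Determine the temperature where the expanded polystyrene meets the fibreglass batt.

Series thermal resistances, inner to outer:
  R'_aluminium = ln(0.0722/0.0605)/(2πk) = 0.1768/(2π·230) = 1.223×10^-4 m·K/W
  R'_expanded polystyrene = ln(0.155/0.0722)/(2πk) = 0.7640/(2π·0.0383) = 3.175 m·K/W
  R'_fibreglass batt = ln(0.190/0.155)/(2πk) = 0.2036/(2π·0.0388) = 0.8351 m·K/W
  R'_conv,out = 1/(2πr h) = 1/(2π·0.190·13.5) = 0.06205 m·K/W
ΣR = 1.223×10^-4 + 3.175 + 0.8351 + 0.06205 = 4.072 m·K/W
Q' = ΔT/ΣR = (380 K − 285.6 K)/4.072 = 23.18 W/m
From the inner boundary to the expanded polystyrene/fibreglass batt interface, ΣR_partial = 3.175 m·K/W.
T_interface = T_in − Q'·ΣR_partial = 380 K − (23.18)(3.175) = 306.4 K

T = 306.4 K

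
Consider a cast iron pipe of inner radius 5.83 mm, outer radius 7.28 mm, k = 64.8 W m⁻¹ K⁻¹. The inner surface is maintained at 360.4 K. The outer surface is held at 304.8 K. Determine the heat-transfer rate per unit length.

Q' = 1.02×10^5 W/m

Q' = 2πk·ΔT/ln(r₂/r₁) = 2π × 64.8 × 55.6 / ln(0.00728/0.00583) = 1.02×10^5 W/m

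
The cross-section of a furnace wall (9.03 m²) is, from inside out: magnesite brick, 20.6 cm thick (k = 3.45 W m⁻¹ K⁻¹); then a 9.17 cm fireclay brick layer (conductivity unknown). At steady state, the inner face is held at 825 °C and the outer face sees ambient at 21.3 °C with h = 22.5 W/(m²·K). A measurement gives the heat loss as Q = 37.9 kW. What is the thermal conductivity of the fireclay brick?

k = 1.05 W/m·K

ΣR = ΔT/Q = |825 − 21.3|/37900 = 0.02121 K/W
Known resistances:
  R_magnesite brick = L/(kA) = 0.206/(3.45·9.03) = 0.006612 K/W
  R_conv,out = 1/(hA) = 1/(22.5·9.03) = 0.004922 K/W
R_fireclay brick = ΣR − ΣR_known = 0.02121 − 0.01153 = 0.009680 K/W
L/(kA) = 0.009680 ⇒ k = 0.0917/(0.009680·9.03) = 1.05 W/m·K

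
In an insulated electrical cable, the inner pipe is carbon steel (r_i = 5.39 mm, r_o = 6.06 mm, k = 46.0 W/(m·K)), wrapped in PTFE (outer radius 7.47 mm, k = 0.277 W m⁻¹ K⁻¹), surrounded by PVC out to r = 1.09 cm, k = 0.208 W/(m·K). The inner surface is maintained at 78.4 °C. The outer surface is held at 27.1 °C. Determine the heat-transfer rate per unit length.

Treat each layer as a resistance in series:
  R'_carbon steel = ln(0.00606/0.00539)/(2πk) = 0.1172/(2π·46.0) = 4.054×10^-4 m·K/W
  R'_PTFE = ln(0.00747/0.00606)/(2πk) = 0.2092/(2π·0.277) = 0.1202 m·K/W
  R'_PVC = ln(0.0109/0.00747)/(2πk) = 0.3779/(2π·0.208) = 0.2891 m·K/W
ΣR = 4.054×10^-4 + 0.1202 + 0.2891 = 0.4097 m·K/W
Q' = ΔT/ΣR = (78.4 °C − 27.1 °C)/0.4097 = 125 W/m

Q' = 125 W/m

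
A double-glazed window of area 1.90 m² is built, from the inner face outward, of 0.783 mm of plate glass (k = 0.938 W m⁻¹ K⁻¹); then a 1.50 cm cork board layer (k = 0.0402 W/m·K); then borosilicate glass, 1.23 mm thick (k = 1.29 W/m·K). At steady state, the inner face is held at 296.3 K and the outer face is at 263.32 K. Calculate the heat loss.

Treat each layer as a resistance in series:
  R_plate glass = L/(kA) = 7.83×10^-4/(0.938·1.90) = 4.393×10^-4 K/W
  R_cork board = L/(kA) = 0.0150/(0.0402·1.90) = 0.1964 K/W
  R_borosilicate glass = L/(kA) = 0.00123/(1.29·1.90) = 5.018×10^-4 K/W
ΣR = 4.393×10^-4 + 0.1964 + 5.018×10^-4 = 0.1973 K/W
Q = ΔT/ΣR = (296.3 K − 263.32 K)/0.1973 = 167 W

Q = 167 W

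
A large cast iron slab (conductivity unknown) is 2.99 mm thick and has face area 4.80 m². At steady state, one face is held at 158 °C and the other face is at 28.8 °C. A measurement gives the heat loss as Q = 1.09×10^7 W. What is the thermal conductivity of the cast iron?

k = 52.6 W/m·K

ΣR = ΔT/Q = |158 − 28.8|/1.09×10^7 = 1.185×10^-5 K/W
L/(kA) = 1.185×10^-5 ⇒ k = 0.00299/(1.185×10^-5·4.80) = 52.6 W/m·K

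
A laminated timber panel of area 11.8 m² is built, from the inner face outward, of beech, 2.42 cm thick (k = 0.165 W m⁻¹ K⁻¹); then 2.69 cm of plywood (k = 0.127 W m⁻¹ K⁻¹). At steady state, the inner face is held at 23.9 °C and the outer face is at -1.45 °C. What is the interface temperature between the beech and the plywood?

Resistance network (inner→outer):
  R_beech = L/(kA) = 0.0242/(0.165·11.8) = 0.01243 K/W
  R_plywood = L/(kA) = 0.0269/(0.127·11.8) = 0.01795 K/W
ΣR = 0.01243 + 0.01795 = 0.03038 K/W
Q = ΔT/ΣR = (23.9 °C − -1.45 °C)/0.03038 = 834.4 W
From the inner boundary to the beech/plywood interface, ΣR_partial = 0.01243 K/W.
T_interface = T_in − Q·ΣR_partial = 23.9 °C − (834.4)(0.01243) = 13.5 °C

T = 13.5 °C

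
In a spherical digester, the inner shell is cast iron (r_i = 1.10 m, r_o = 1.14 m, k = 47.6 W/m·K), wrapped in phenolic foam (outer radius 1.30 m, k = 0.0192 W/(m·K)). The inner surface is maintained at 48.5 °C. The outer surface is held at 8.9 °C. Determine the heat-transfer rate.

Q = 88.5 W

Resistance network (inner→outer):
  R_cast iron = (1/1.10 − 1/1.14)/(4πk) = 0.03190/(4π·47.6) = 5.333×10^-5 K/W
  R_phenolic foam = (1/1.14 − 1/1.30)/(4πk) = 0.1080/(4π·0.0192) = 0.4475 K/W
ΣR = 5.333×10^-5 + 0.4475 = 0.4476 K/W
Q = ΔT/ΣR = (48.5 °C − 8.9 °C)/0.4476 = 88.5 W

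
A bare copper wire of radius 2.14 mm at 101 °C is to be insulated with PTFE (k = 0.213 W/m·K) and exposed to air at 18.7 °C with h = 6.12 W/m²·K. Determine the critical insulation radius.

For a cylinder, r_cr = k_ins/h = 0.213/6.12 = 0.0348 m = 3.48 cm

r_cr = 3.48 cm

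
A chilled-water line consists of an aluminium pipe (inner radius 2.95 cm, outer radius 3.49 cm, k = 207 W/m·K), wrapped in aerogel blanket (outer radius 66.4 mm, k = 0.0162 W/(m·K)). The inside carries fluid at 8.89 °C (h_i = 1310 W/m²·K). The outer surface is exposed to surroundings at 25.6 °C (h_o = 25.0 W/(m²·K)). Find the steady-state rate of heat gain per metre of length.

Treat each layer as a resistance in series:
  R'_conv,in = 1/(2πr h) = 1/(2π·0.0295·1310) = 0.004118 m·K/W
  R'_aluminium = ln(0.0349/0.0295)/(2πk) = 0.1681/(2π·207) = 1.292×10^-4 m·K/W
  R'_aerogel blanket = ln(0.0664/0.0349)/(2πk) = 0.6432/(2π·0.0162) = 6.319 m·K/W
  R'_conv,out = 1/(2πr h) = 1/(2π·0.0664·25.0) = 0.09588 m·K/W
ΣR = 0.004118 + 1.292×10^-4 + 6.319 + 0.09588 = 6.419 m·K/W
Q' = ΔT/ΣR = (8.89 °C − 25.6 °C)/6.419 = -2.60 W/m
(Negative Q' ⇒ heat flows inward; heat gain = 2.60 W/m.)

Q' = 2.60 W/m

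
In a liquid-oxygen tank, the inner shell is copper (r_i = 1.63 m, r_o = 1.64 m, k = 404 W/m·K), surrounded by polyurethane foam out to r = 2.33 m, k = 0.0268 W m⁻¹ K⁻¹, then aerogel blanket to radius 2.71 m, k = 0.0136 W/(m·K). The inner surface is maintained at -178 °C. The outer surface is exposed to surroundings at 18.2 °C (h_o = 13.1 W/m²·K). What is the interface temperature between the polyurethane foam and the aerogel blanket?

T = -59.7 °C

Resistance network (inner→outer):
  R_copper = (1/1.63 − 1/1.64)/(4πk) = 0.003741/(4π·404) = 7.368×10^-7 K/W
  R_polyurethane foam = (1/1.64 − 1/2.33)/(4πk) = 0.1806/(4π·0.0268) = 0.5362 K/W
  R_aerogel blanket = (1/2.33 − 1/2.71)/(4πk) = 0.06018/(4π·0.0136) = 0.3521 K/W
  R_conv,out = 1/(4πr²h) = 1/(4π·2.71²·13.1) = 8.271×10^-4 K/W
ΣR = 7.368×10^-7 + 0.5362 + 0.3521 + 8.271×10^-4 = 0.8891 K/W
Q = ΔT/ΣR = (-178 °C − 18.2 °C)/0.8891 = -220.7 W
From the inner boundary to the polyurethane foam/aerogel blanket interface, ΣR_partial = 0.5362 K/W.
T_interface = T_in − Q·ΣR_partial = -178 °C − (-220.7)(0.5362) = -59.7 °C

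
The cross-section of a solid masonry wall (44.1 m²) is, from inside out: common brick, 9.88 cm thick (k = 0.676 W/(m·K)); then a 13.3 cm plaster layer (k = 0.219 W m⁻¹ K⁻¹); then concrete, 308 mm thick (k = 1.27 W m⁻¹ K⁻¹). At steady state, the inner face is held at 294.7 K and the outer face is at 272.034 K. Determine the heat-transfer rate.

Treat each layer as a resistance in series:
  R_common brick = L/(kA) = 0.0988/(0.676·44.1) = 0.003314 K/W
  R_plaster = L/(kA) = 0.133/(0.219·44.1) = 0.01377 K/W
  R_concrete = L/(kA) = 0.308/(1.27·44.1) = 0.005499 K/W
ΣR = 0.003314 + 0.01377 + 0.005499 = 0.02258 K/W
Q = ΔT/ΣR = (294.7 K − 272.034 K)/0.02258 = 1000 W

Q = 1000 W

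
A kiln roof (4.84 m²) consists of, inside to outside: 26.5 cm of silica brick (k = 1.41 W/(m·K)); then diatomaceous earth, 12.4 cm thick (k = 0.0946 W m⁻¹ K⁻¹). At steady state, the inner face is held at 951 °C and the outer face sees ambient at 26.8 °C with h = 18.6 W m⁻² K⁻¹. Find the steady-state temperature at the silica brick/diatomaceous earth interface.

T = 839 °C

Treat each layer as a resistance in series:
  R_silica brick = L/(kA) = 0.265/(1.41·4.84) = 0.03883 K/W
  R_diatomaceous earth = L/(kA) = 0.124/(0.0946·4.84) = 0.2708 K/W
  R_conv,out = 1/(hA) = 1/(18.6·4.84) = 0.01111 K/W
ΣR = 0.03883 + 0.2708 + 0.01111 = 0.3207 K/W
Q = ΔT/ΣR = (951 °C − 26.8 °C)/0.3207 = 2882 W
From the inner boundary to the silica brick/diatomaceous earth interface, ΣR_partial = 0.03883 K/W.
T_interface = T_in − Q·ΣR_partial = 951 °C − (2882)(0.03883) = 839 °C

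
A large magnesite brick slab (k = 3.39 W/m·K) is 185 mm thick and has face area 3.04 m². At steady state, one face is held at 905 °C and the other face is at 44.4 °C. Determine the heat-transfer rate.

Q = kA·ΔT/L = 3.39 × 3.04 × |905 °C − 44.4 °C| / 0.185 = 47900 W

Q = 47900 W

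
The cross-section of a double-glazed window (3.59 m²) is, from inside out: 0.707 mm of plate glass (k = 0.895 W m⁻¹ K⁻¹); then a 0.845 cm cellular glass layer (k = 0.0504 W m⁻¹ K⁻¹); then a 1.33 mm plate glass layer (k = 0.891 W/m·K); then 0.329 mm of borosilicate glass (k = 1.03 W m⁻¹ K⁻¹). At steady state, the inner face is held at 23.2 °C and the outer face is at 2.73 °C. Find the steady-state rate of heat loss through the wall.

Q = 432 W

Series thermal resistances, inner to outer:
  R_plate glass = L/(kA) = 7.07×10^-4/(0.895·3.59) = 2.200×10^-4 K/W
  R_cellular glass = L/(kA) = 0.00845/(0.0504·3.59) = 0.04670 K/W
  R_plate glass = L/(kA) = 0.00133/(0.891·3.59) = 4.158×10^-4 K/W
  R_borosilicate glass = L/(kA) = 3.29×10^-4/(1.03·3.59) = 8.897×10^-5 K/W
ΣR = 2.200×10^-4 + 0.04670 + 4.158×10^-4 + 8.897×10^-5 = 0.04742 K/W
Q = ΔT/ΣR = (23.2 °C − 2.73 °C)/0.04742 = 432 W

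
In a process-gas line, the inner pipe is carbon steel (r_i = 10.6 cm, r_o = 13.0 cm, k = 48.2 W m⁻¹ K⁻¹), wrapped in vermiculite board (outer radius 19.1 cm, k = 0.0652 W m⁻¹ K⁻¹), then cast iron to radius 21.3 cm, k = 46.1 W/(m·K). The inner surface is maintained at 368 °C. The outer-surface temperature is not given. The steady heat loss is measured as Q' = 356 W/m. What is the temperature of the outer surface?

Sum the resistances:
  R'_carbon steel = ln(0.130/0.106)/(2πk) = 0.2041/(2π·48.2) = 6.739×10^-4 m·K/W
  R'_vermiculite board = ln(0.191/0.130)/(2πk) = 0.3847/(2π·0.0652) = 0.9392 m·K/W
  R'_cast iron = ln(0.213/0.191)/(2πk) = 0.1090/(2π·46.1) = 3.764×10^-4 m·K/W
ΣR = 0.9402 m·K/W
ΔT = Q'·ΣR = 356 × 0.9402 = 334.7 K
Heat flows outward, so T_out = T_in − ΔT = 368 − 334.7 = 33.3 °C

T_out = 33.3 °C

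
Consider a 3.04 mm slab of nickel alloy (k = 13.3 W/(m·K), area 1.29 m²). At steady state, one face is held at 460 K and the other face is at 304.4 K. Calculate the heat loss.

Q = kA·ΔT/L = 13.3 × 1.29 × |460 K − 304.4 K| / 0.00304 = 8.78×10^5 W

Q = 878 kW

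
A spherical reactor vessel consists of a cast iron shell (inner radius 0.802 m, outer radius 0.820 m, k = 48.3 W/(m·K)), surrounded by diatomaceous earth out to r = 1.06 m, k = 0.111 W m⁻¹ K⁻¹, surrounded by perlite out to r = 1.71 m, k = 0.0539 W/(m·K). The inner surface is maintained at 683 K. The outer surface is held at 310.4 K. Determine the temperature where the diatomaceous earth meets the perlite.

T = 582 K

Treat each layer as a resistance in series:
  R_cast iron = (1/0.802 − 1/0.820)/(4πk) = 0.02737/(4π·48.3) = 4.509×10^-5 K/W
  R_diatomaceous earth = (1/0.820 − 1/1.06)/(4πk) = 0.2761/(4π·0.111) = 0.1980 K/W
  R_perlite = (1/1.06 − 1/1.71)/(4πk) = 0.3586/(4π·0.0539) = 0.5294 K/W
ΣR = 4.509×10^-5 + 0.1980 + 0.5294 = 0.7274 K/W
Q = ΔT/ΣR = (683 K − 310.4 K)/0.7274 = 512.2 W
From the inner boundary to the diatomaceous earth/perlite interface, ΣR_partial = 0.1980 K/W.
T_interface = T_in − Q·ΣR_partial = 683 K − (512.2)(0.1980) = 582 K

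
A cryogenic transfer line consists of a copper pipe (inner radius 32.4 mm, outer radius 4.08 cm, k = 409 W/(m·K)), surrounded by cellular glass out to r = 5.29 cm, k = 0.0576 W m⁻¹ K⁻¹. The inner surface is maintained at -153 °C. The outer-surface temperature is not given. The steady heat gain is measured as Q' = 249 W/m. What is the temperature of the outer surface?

Series resistances:
  R'_copper = ln(0.0408/0.0324)/(2πk) = 0.2305/(2π·409) = 8.970×10^-5 m·K/W
  R'_cellular glass = ln(0.0529/0.0408)/(2πk) = 0.2597/(2π·0.0576) = 0.7176 m·K/W
ΣR = 0.7177 m·K/W
ΔT = Q'·ΣR = 249 × 0.7177 = 178.7 K
Heat flows inward, so T_out = T_in + ΔT = -153 + 178.7 = 25.7 °C

T_out = 25.7 °C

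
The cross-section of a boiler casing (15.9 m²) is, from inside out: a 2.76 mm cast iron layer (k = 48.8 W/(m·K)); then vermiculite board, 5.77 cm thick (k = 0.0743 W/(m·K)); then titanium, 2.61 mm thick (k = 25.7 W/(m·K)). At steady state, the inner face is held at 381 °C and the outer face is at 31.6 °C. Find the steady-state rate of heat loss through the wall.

Treat each layer as a resistance in series:
  R_cast iron = L/(kA) = 0.00276/(48.8·15.9) = 3.557×10^-6 K/W
  R_vermiculite board = L/(kA) = 0.0577/(0.0743·15.9) = 0.04884 K/W
  R_titanium = L/(kA) = 0.00261/(25.7·15.9) = 6.387×10^-6 K/W
ΣR = 3.557×10^-6 + 0.04884 + 6.387×10^-6 = 0.04885 K/W
Q = ΔT/ΣR = (381 °C − 31.6 °C)/0.04885 = 7150 W

Q = 7150 W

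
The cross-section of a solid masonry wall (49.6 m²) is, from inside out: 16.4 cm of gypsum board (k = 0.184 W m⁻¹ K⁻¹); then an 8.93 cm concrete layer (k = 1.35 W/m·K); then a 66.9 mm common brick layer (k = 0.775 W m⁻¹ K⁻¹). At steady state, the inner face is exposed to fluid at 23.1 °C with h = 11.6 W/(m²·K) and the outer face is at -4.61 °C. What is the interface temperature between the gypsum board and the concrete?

T = -0.87 °C

Resistance network (inner→outer):
  R_conv,in = 1/(hA) = 1/(11.6·49.6) = 0.001738 K/W
  R_gypsum board = L/(kA) = 0.164/(0.184·49.6) = 0.01797 K/W
  R_concrete = L/(kA) = 0.0893/(1.35·49.6) = 0.001334 K/W
  R_common brick = L/(kA) = 0.0669/(0.775·49.6) = 0.001740 K/W
ΣR = 0.001738 + 0.01797 + 0.001334 + 0.001740 = 0.02278 K/W
Q = ΔT/ΣR = (23.1 °C − -4.61 °C)/0.02278 = 1216 W
From the inner boundary to the gypsum board/concrete interface, ΣR_partial = 0.01971 K/W.
T_interface = T_in − Q·ΣR_partial = 23.1 °C − (1216)(0.01971) = -0.87 °C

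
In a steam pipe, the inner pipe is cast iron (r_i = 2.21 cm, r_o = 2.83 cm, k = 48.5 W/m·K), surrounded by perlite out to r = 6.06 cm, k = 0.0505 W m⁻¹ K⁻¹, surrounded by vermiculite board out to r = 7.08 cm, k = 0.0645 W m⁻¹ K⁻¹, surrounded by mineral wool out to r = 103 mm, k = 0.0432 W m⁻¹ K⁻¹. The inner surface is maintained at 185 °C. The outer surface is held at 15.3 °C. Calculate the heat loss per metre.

Q' = 40.7 W/m

Resistance network (inner→outer):
  R'_cast iron = ln(0.0283/0.0221)/(2πk) = 0.2473/(2π·48.5) = 8.115×10^-4 m·K/W
  R'_perlite = ln(0.0606/0.0283)/(2πk) = 0.7614/(2π·0.0505) = 2.400 m·K/W
  R'_vermiculite board = ln(0.0708/0.0606)/(2πk) = 0.1556/(2π·0.0645) = 0.3839 m·K/W
  R'_mineral wool = ln(0.103/0.0708)/(2πk) = 0.3749/(2π·0.0432) = 1.381 m·K/W
ΣR = 8.115×10^-4 + 2.400 + 0.3839 + 1.381 = 4.166 m·K/W
Q' = ΔT/ΣR = (185 °C − 15.3 °C)/4.166 = 40.7 W/m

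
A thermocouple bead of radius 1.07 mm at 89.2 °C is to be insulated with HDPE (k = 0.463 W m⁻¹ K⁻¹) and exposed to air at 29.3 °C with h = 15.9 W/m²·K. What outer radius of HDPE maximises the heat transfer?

r_cr = 5.82 cm

For a sphere, r_cr = 2k_ins/h = 2·0.463/15.9 = 0.0582 m = 5.82 cm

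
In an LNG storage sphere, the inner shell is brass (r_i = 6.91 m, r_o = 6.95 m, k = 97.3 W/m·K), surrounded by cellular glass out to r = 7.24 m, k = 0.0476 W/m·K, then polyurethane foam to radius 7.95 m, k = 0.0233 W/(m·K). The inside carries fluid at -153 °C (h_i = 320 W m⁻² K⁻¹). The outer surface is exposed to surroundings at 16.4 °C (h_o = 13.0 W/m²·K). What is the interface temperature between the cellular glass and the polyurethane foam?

Treat each layer as a resistance in series:
  R_conv,in = 1/(4πr²h) = 1/(4π·6.91²·320) = 5.208×10^-6 K/W
  R_brass = (1/6.91 − 1/6.95)/(4πk) = 8.329×10^-4/(4π·97.3) = 6.812×10^-7 K/W
  R_cellular glass = (1/6.95 − 1/7.24)/(4πk) = 0.005763/(4π·0.0476) = 0.009635 K/W
  R_polyurethane foam = (1/7.24 − 1/7.95)/(4πk) = 0.01234/(4π·0.0233) = 0.04213 K/W
  R_conv,out = 1/(4πr²h) = 1/(4π·7.95²·13.0) = 9.685×10^-5 K/W
ΣR = 5.208×10^-6 + 6.812×10^-7 + 0.009635 + 0.04213 + 9.685×10^-5 = 0.05187 K/W
Q = ΔT/ΣR = (-153 °C − 16.4 °C)/0.05187 = -3266 W
From the inner boundary to the cellular glass/polyurethane foam interface, ΣR_partial = 0.009641 K/W.
T_interface = T_in − Q·ΣR_partial = -153 °C − (-3266)(0.009641) = -122 °C

T = -122 °C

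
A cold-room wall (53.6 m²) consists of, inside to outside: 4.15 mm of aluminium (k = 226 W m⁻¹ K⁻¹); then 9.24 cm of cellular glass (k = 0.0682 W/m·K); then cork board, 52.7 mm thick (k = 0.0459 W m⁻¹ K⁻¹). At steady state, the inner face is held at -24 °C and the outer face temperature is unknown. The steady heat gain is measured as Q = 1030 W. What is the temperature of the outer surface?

T_out = 24.1 °C

Sum the resistances:
  R_aluminium = L/(kA) = 0.00415/(226·53.6) = 3.426×10^-7 K/W
  R_cellular glass = L/(kA) = 0.0924/(0.0682·53.6) = 0.02528 K/W
  R_cork board = L/(kA) = 0.0527/(0.0459·53.6) = 0.02142 K/W
ΣR = 0.04670 K/W
ΔT = Q·ΣR = 1030 × 0.04670 = 48.10 K
Heat flows inward, so T_out = T_in + ΔT = -24 + 48.10 = 24.1 °C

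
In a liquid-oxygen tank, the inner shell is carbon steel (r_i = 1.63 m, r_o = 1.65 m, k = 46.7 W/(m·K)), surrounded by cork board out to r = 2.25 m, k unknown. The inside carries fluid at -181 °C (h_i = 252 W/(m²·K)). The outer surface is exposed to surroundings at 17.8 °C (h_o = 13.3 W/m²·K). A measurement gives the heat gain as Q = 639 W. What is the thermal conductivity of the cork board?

ΣR = ΔT/Q = |-181 − 17.8|/639 = 0.3111 K/W
Known resistances:
  R_conv,in = 1/(4πr²h) = 1/(4π·1.63²·252) = 1.189×10^-4 K/W
  R_carbon steel = (1/1.63 − 1/1.65)/(4πk) = 0.007436/(4π·46.7) = 1.267×10^-5 K/W
  R_conv,out = 1/(4πr²h) = 1/(4π·2.25²·13.3) = 0.001182 K/W
R_cork board = ΣR − ΣR_known = 0.3111 − 0.001314 = 0.3098 K/W
(1/r₁−1/r₂)/(4πk) = 0.3098 ⇒ k = 0.1616/(4π·0.3098) = 0.0415 W/m·K

k = 0.0415 W/m·K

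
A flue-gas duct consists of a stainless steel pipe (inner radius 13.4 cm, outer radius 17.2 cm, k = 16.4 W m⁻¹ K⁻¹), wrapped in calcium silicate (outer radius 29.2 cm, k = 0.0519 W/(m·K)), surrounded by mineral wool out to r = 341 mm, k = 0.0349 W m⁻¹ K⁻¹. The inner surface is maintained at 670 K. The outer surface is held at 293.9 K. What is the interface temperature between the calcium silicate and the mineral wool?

T = 408 K

Treat each layer as a resistance in series:
  R'_stainless steel = ln(0.172/0.134)/(2πk) = 0.2497/(2π·16.4) = 0.002423 m·K/W
  R'_calcium silicate = ln(0.292/0.172)/(2πk) = 0.5293/(2π·0.0519) = 1.623 m·K/W
  R'_mineral wool = ln(0.341/0.292)/(2πk) = 0.1551/(2π·0.0349) = 0.7074 m·K/W
ΣR = 0.002423 + 1.623 + 0.7074 = 2.333 m·K/W
Q' = ΔT/ΣR = (670 K − 293.9 K)/2.333 = 161.2 W/m
From the inner boundary to the calcium silicate/mineral wool interface, ΣR_partial = 1.625 m·K/W.
T_interface = T_in − Q'·ΣR_partial = 670 K − (161.2)(1.625) = 408 K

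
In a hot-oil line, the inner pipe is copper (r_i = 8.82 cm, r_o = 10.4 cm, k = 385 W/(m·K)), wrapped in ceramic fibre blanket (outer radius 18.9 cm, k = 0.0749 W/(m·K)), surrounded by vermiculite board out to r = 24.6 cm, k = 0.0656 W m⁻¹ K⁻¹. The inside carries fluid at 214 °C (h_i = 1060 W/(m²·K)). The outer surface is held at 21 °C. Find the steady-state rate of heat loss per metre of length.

Treat each layer as a resistance in series:
  R'_conv,in = 1/(2πr h) = 1/(2π·0.0882·1060) = 0.001702 m·K/W
  R'_copper = ln(0.104/0.0882)/(2πk) = 0.1648/(2π·385) = 6.812×10^-5 m·K/W
  R'_ceramic fibre blanket = ln(0.189/0.104)/(2πk) = 0.5974/(2π·0.0749) = 1.269 m·K/W
  R'_vermiculite board = ln(0.246/0.189)/(2πk) = 0.2636/(2π·0.0656) = 0.6395 m·K/W
ΣR = 0.001702 + 6.812×10^-5 + 1.269 + 0.6395 = 1.910 m·K/W
Q' = ΔT/ΣR = (214 °C − 21 °C)/1.910 = 101 W/m

Q' = 101 W/m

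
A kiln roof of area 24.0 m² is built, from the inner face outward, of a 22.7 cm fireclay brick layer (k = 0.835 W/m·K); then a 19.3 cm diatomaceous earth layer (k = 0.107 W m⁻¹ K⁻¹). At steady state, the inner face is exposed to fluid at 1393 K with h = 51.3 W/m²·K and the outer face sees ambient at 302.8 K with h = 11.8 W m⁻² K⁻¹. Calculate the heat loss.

Q = 12.0 kW

Resistance network (inner→outer):
  R_conv,in = 1/(hA) = 1/(51.3·24.0) = 8.122×10^-4 K/W
  R_fireclay brick = L/(kA) = 0.227/(0.835·24.0) = 0.01133 K/W
  R_diatomaceous earth = L/(kA) = 0.193/(0.107·24.0) = 0.07516 K/W
  R_conv,out = 1/(hA) = 1/(11.8·24.0) = 0.003531 K/W
ΣR = 8.122×10^-4 + 0.01133 + 0.07516 + 0.003531 = 0.09083 K/W
Q = ΔT/ΣR = (1393 K − 302.8 K)/0.09083 = 12000 W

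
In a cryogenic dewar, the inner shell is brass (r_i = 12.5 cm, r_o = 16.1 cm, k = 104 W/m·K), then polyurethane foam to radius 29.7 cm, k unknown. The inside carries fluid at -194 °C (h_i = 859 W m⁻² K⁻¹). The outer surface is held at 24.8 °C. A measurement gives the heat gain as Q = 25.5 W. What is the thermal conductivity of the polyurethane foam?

ΣR = ΔT/Q = |-194 − 24.8|/25.5 = 8.580 K/W
Known resistances:
  R_conv,in = 1/(4πr²h) = 1/(4π·0.125²·859) = 0.005929 K/W
  R_brass = (1/0.125 − 1/0.161)/(4πk) = 1.789/(4π·104) = 0.001369 K/W
R_polyurethane foam = ΣR − ΣR_known = 8.580 − 0.007298 = 8.573 K/W
(1/r₁−1/r₂)/(4πk) = 8.573 ⇒ k = 2.844/(4π·8.573) = 0.0264 W/m·K

k = 0.0264 W/m·K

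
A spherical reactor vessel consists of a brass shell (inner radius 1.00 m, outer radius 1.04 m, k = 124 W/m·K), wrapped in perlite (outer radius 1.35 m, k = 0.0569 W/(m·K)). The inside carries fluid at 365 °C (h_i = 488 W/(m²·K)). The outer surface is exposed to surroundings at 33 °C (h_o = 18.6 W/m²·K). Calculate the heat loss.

Treat each layer as a resistance in series:
  R_conv,in = 1/(4πr²h) = 1/(4π·1.00²·488) = 1.631×10^-4 K/W
  R_brass = (1/1.00 − 1/1.04)/(4πk) = 0.03846/(4π·124) = 2.468×10^-5 K/W
  R_perlite = (1/1.04 − 1/1.35)/(4πk) = 0.2208/(4π·0.0569) = 0.3088 K/W
  R_conv,out = 1/(4πr²h) = 1/(4π·1.35²·18.6) = 0.002348 K/W
ΣR = 1.631×10^-4 + 2.468×10^-5 + 0.3088 + 0.002348 = 0.3113 K/W
Q = ΔT/ΣR = (365 °C − 33 °C)/0.3113 = 1070 W

Q = 1070 W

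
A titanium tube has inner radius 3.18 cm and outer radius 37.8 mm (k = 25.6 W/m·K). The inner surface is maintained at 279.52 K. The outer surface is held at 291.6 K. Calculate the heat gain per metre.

Q' = 11200 W/m

Q' = 2πk·ΔT/ln(r₂/r₁) = 2π × 25.6 × 12.08 / ln(0.0378/0.0318) = 11200 W/m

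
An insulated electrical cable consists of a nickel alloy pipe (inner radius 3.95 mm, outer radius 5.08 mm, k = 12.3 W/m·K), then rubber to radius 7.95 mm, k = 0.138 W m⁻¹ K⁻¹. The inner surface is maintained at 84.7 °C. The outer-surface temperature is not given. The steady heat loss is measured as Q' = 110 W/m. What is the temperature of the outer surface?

Series resistances:
  R'_nickel alloy = ln(0.00508/0.00395)/(2πk) = 0.2516/(2π·12.3) = 0.003256 m·K/W
  R'_rubber = ln(0.00795/0.00508)/(2πk) = 0.4479/(2π·0.138) = 0.5165 m·K/W
ΣR = 0.5198 m·K/W
ΔT = Q'·ΣR = 110 × 0.5198 = 57.18 K
Heat flows outward, so T_out = T_in − ΔT = 84.7 − 57.18 = 27.5 °C

T_out = 27.5 °C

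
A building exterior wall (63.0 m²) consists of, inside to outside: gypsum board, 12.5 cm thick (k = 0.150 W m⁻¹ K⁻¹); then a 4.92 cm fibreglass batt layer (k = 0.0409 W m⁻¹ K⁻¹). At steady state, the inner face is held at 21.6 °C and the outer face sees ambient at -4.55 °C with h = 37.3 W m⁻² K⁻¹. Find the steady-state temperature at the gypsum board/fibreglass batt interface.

T = 11.0 °C

Treat each layer as a resistance in series:
  R_gypsum board = L/(kA) = 0.125/(0.150·63.0) = 0.01323 K/W
  R_fibreglass batt = L/(kA) = 0.0492/(0.0409·63.0) = 0.01909 K/W
  R_conv,out = 1/(hA) = 1/(37.3·63.0) = 4.256×10^-4 K/W
ΣR = 0.01323 + 0.01909 + 4.256×10^-4 = 0.03275 K/W
Q = ΔT/ΣR = (21.6 °C − -4.55 °C)/0.03275 = 798.5 W
From the inner boundary to the gypsum board/fibreglass batt interface, ΣR_partial = 0.01323 K/W.
T_interface = T_in − Q·ΣR_partial = 21.6 °C − (798.5)(0.01323) = 11.0 °C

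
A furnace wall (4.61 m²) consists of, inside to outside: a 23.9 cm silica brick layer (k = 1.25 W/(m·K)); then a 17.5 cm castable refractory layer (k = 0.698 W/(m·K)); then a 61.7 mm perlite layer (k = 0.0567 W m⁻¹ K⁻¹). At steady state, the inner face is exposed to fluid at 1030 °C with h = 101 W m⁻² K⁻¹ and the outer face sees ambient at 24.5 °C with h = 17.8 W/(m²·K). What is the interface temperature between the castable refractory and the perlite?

T = 745 °C

Treat each layer as a resistance in series:
  R_conv,in = 1/(hA) = 1/(101·4.61) = 0.002148 K/W
  R_silica brick = L/(kA) = 0.239/(1.25·4.61) = 0.04148 K/W
  R_castable refractory = L/(kA) = 0.175/(0.698·4.61) = 0.05439 K/W
  R_perlite = L/(kA) = 0.0617/(0.0567·4.61) = 0.2360 K/W
  R_conv,out = 1/(hA) = 1/(17.8·4.61) = 0.01219 K/W
ΣR = 0.002148 + 0.04148 + 0.05439 + 0.2360 + 0.01219 = 0.3462 K/W
Q = ΔT/ΣR = (1030 °C − 24.5 °C)/0.3462 = 2904 W
From the inner boundary to the castable refractory/perlite interface, ΣR_partial = 0.09802 K/W.
T_interface = T_in − Q·ΣR_partial = 1030 °C − (2904)(0.09802) = 745 °C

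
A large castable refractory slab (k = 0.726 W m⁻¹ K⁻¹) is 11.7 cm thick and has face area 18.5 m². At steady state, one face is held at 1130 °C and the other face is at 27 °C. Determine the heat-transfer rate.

Q = kA·ΔT/L = 0.726 × 18.5 × |1130 °C − 27 °C| / 0.117 = 1.27×10^5 W

Q = 127 kW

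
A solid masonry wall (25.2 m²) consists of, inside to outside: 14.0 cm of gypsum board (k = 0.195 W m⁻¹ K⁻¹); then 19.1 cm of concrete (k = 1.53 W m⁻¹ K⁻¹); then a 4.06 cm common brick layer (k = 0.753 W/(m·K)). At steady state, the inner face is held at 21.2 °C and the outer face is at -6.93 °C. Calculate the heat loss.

Q = 791 W

Treat each layer as a resistance in series:
  R_gypsum board = L/(kA) = 0.140/(0.195·25.2) = 0.02849 K/W
  R_concrete = L/(kA) = 0.191/(1.53·25.2) = 0.004954 K/W
  R_common brick = L/(kA) = 0.0406/(0.753·25.2) = 0.002140 K/W
ΣR = 0.02849 + 0.004954 + 0.002140 = 0.03558 K/W
Q = ΔT/ΣR = (21.2 °C − -6.93 °C)/0.03558 = 791 W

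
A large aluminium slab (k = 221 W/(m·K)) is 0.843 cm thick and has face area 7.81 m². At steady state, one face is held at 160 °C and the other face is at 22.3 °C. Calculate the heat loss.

Q = 28200 kW

Q = kA·ΔT/L = 221 × 7.81 × |160 °C − 22.3 °C| / 0.00843 = 2.82×10^7 W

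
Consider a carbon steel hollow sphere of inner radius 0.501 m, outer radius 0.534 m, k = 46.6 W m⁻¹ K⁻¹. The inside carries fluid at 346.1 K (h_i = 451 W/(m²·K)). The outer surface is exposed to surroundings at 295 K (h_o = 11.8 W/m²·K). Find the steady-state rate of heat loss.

Resistance network (inner→outer):
  R_conv,in = 1/(4πr²h) = 1/(4π·0.501²·451) = 7.030×10^-4 K/W
  R_carbon steel = (1/0.501 − 1/0.534)/(4πk) = 0.1233/(4π·46.6) = 2.106×10^-4 K/W
  R_conv,out = 1/(4πr²h) = 1/(4π·0.534²·11.8) = 0.02365 K/W
ΣR = 7.030×10^-4 + 2.106×10^-4 + 0.02365 = 0.02456 K/W
Q = ΔT/ΣR = (346.1 K − 295 K)/0.02456 = 2080 W

Q = 2080 W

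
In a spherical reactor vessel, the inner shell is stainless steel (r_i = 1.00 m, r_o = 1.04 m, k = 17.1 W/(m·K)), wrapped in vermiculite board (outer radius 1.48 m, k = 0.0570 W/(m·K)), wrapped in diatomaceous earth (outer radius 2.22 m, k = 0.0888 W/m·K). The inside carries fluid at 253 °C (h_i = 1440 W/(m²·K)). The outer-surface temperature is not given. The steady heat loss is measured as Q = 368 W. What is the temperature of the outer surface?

Series resistances:
  R_conv,in = 1/(4πr²h) = 1/(4π·1.00²·1440) = 5.526×10^-5 K/W
  R_stainless steel = (1/1.00 − 1/1.04)/(4πk) = 0.03846/(4π·17.1) = 1.790×10^-4 K/W
  R_vermiculite board = (1/1.04 − 1/1.48)/(4πk) = 0.2859/(4π·0.0570) = 0.3991 K/W
  R_diatomaceous earth = (1/1.48 − 1/2.22)/(4πk) = 0.2252/(4π·0.0888) = 0.2018 K/W
ΣR = 0.6012 K/W
ΔT = Q·ΣR = 368 × 0.6012 = 221.2 K
Heat flows outward, so T_out = T_in − ΔT = 253 − 221.2 = 31.8 °C

T_out = 31.8 °C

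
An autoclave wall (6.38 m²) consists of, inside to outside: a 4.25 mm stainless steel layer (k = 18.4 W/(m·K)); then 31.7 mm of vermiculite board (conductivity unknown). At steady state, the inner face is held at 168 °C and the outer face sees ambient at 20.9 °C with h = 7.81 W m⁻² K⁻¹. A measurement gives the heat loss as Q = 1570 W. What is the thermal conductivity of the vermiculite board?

ΣR = ΔT/Q = |168 − 20.9|/1570 = 0.09369 K/W
Known resistances:
  R_stainless steel = L/(kA) = 0.00425/(18.4·6.38) = 3.620×10^-5 K/W
  R_conv,out = 1/(hA) = 1/(7.81·6.38) = 0.02007 K/W
R_vermiculite board = ΣR − ΣR_known = 0.09369 − 0.02011 = 0.07358 K/W
L/(kA) = 0.07358 ⇒ k = 0.0317/(0.07358·6.38) = 0.0675 W/m·K

k = 0.0675 W/m·K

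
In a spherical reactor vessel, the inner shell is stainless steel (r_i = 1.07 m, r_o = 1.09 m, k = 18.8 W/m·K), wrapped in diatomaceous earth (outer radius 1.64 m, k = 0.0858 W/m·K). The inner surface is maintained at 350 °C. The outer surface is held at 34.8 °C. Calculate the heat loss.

Treat each layer as a resistance in series:
  R_stainless steel = (1/1.07 − 1/1.09)/(4πk) = 0.01715/(4π·18.8) = 7.259×10^-5 K/W
  R_diatomaceous earth = (1/1.09 − 1/1.64)/(4πk) = 0.3077/(4π·0.0858) = 0.2854 K/W
ΣR = 7.259×10^-5 + 0.2854 = 0.2855 K/W
Q = ΔT/ΣR = (350 °C − 34.8 °C)/0.2855 = 1100 W

Q = 1100 W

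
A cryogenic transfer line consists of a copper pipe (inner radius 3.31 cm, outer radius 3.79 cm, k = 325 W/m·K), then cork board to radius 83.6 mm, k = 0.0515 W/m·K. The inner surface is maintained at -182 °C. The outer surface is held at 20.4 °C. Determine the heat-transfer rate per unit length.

Resistance network (inner→outer):
  R'_copper = ln(0.0379/0.0331)/(2πk) = 0.1354/(2π·325) = 6.632×10^-5 m·K/W
  R'_cork board = ln(0.0836/0.0379)/(2πk) = 0.7911/(2π·0.0515) = 2.445 m·K/W
ΣR = 6.632×10^-5 + 2.445 = 2.445 m·K/W
Q' = ΔT/ΣR = (-182 °C − 20.4 °C)/2.445 = -82.8 W/m
(Negative Q' ⇒ heat flows inward; heat gain = 82.8 W/m.)

Q' = 82.8 W/m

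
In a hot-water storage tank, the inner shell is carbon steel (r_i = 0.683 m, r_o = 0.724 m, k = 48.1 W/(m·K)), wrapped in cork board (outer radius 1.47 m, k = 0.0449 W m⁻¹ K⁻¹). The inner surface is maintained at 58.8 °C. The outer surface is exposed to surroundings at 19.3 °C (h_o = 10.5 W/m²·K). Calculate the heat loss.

Q = 31.7 W

Treat each layer as a resistance in series:
  R_carbon steel = (1/0.683 − 1/0.724)/(4πk) = 0.08291/(4π·48.1) = 1.372×10^-4 K/W
  R_cork board = (1/0.724 − 1/1.47)/(4πk) = 0.7009/(4π·0.0449) = 1.242 K/W
  R_conv,out = 1/(4πr²h) = 1/(4π·1.47²·10.5) = 0.003507 K/W
ΣR = 1.372×10^-4 + 1.242 + 0.003507 = 1.246 K/W
Q = ΔT/ΣR = (58.8 °C − 19.3 °C)/1.246 = 31.7 W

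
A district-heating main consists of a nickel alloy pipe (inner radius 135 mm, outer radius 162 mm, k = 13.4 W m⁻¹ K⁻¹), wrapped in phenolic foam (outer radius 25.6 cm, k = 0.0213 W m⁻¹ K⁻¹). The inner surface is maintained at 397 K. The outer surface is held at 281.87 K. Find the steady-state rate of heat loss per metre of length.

Series thermal resistances, inner to outer:
  R'_nickel alloy = ln(0.162/0.135)/(2πk) = 0.1823/(2π·13.4) = 0.002165 m·K/W
  R'_phenolic foam = ln(0.256/0.162)/(2πk) = 0.4576/(2π·0.0213) = 3.419 m·K/W
ΣR = 0.002165 + 3.419 = 3.421 m·K/W
Q' = ΔT/ΣR = (397 K − 281.87 K)/3.421 = 33.7 W/m

Q' = 33.7 W/m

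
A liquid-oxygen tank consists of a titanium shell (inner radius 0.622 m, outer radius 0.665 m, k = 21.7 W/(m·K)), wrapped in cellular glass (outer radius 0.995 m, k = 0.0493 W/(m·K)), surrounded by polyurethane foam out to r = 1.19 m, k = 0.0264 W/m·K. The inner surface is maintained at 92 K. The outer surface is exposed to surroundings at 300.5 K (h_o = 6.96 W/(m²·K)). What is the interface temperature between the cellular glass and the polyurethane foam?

Treat each layer as a resistance in series:
  R_titanium = (1/0.622 − 1/0.665)/(4πk) = 0.1040/(4π·21.7) = 3.812×10^-4 K/W
  R_cellular glass = (1/0.665 − 1/0.995)/(4πk) = 0.4987/(4π·0.0493) = 0.8050 K/W
  R_polyurethane foam = (1/0.995 − 1/1.19)/(4πk) = 0.1647/(4π·0.0264) = 0.4964 K/W
  R_conv,out = 1/(4πr²h) = 1/(4π·1.19²·6.96) = 0.008074 K/W
ΣR = 3.812×10^-4 + 0.8050 + 0.4964 + 0.008074 = 1.310 K/W
Q = ΔT/ΣR = (92 K − 300.5 K)/1.310 = -159.2 W
From the inner boundary to the cellular glass/polyurethane foam interface, ΣR_partial = 0.8054 K/W.
T_interface = T_in − Q·ΣR_partial = 92 K − (-159.2)(0.8054) = 220.2 K

T = 220.2 K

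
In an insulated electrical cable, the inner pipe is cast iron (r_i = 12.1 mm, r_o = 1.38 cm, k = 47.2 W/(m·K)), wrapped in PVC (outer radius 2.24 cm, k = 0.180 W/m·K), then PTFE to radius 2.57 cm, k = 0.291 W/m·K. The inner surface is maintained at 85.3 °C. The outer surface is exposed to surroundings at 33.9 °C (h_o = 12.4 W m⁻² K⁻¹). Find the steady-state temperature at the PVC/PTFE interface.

T = 63.3 °C

Resistance network (inner→outer):
  R'_cast iron = ln(0.0138/0.0121)/(2πk) = 0.1315/(2π·47.2) = 4.433×10^-4 m·K/W
  R'_PVC = ln(0.0224/0.0138)/(2πk) = 0.4844/(2π·0.180) = 0.4283 m·K/W
  R'_PTFE = ln(0.0257/0.0224)/(2πk) = 0.1374/(2π·0.291) = 0.07516 m·K/W
  R'_conv,out = 1/(2πr h) = 1/(2π·0.0257·12.4) = 0.4994 m·K/W
ΣR = 4.433×10^-4 + 0.4283 + 0.07516 + 0.4994 = 1.003 m·K/W
Q' = ΔT/ΣR = (85.3 °C − 33.9 °C)/1.003 = 51.25 W/m
From the inner boundary to the PVC/PTFE interface, ΣR_partial = 0.4287 m·K/W.
T_interface = T_in − Q'·ΣR_partial = 85.3 °C − (51.25)(0.4287) = 63.3 °C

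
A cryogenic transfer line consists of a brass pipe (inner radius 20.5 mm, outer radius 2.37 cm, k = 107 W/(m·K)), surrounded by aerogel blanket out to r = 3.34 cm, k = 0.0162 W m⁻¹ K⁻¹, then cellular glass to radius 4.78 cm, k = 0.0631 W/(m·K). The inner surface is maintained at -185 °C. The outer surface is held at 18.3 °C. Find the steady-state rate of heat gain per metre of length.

Q' = 47.6 W/m

Treat each layer as a resistance in series:
  R'_brass = ln(0.0237/0.0205)/(2πk) = 0.1451/(2π·107) = 2.158×10^-4 m·K/W
  R'_aerogel blanket = ln(0.0334/0.0237)/(2πk) = 0.3431/(2π·0.0162) = 3.371 m·K/W
  R'_cellular glass = ln(0.0478/0.0334)/(2πk) = 0.3585/(2π·0.0631) = 0.9042 m·K/W
ΣR = 2.158×10^-4 + 3.371 + 0.9042 = 4.275 m·K/W
Q' = ΔT/ΣR = (-185 °C − 18.3 °C)/4.275 = -47.6 W/m
(Negative Q' ⇒ heat flows inward; heat gain = 47.6 W/m.)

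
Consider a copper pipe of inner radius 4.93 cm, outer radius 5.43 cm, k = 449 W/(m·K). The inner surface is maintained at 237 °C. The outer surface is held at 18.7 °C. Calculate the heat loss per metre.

Q' = 2πk·ΔT/ln(r₂/r₁) = 2π × 449 × 218.3 / ln(0.0543/0.0493) = 6.38×10^6 W/m

Q' = 6.38×10^6 W/m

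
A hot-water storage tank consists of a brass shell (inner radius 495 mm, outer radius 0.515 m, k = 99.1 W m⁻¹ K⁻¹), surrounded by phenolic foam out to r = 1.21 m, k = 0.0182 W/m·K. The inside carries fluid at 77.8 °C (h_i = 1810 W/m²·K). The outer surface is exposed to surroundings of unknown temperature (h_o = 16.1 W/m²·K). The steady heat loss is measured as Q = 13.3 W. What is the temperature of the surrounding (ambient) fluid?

T_out = 12.9 °C

Series resistances:
  R_conv,in = 1/(4πr²h) = 1/(4π·0.495²·1810) = 1.794×10^-4 K/W
  R_brass = (1/0.495 − 1/0.515)/(4πk) = 0.07845/(4π·99.1) = 6.300×10^-5 K/W
  R_phenolic foam = (1/0.515 − 1/1.21)/(4πk) = 1.115/(4π·0.0182) = 4.877 K/W
  R_conv,out = 1/(4πr²h) = 1/(4π·1.21²·16.1) = 0.003376 K/W
ΣR = 4.880 K/W
ΔT = Q·ΣR = 13.3 × 4.880 = 64.90 K
Heat flows outward, so T_out = T_in − ΔT = 77.8 − 64.90 = 12.9 °C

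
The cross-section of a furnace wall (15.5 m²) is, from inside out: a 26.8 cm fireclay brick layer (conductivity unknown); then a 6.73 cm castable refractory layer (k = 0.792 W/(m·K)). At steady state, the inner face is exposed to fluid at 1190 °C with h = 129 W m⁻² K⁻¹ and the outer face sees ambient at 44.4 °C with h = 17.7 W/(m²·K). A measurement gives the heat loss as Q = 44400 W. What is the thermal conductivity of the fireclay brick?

ΣR = ΔT/Q = |1190 − 44.4|/44400 = 0.02580 K/W
Known resistances:
  R_conv,in = 1/(hA) = 1/(129·15.5) = 5.001×10^-4 K/W
  R_castable refractory = L/(kA) = 0.0673/(0.792·15.5) = 0.005482 K/W
  R_conv,out = 1/(hA) = 1/(17.7·15.5) = 0.003645 K/W
R_fireclay brick = ΣR − ΣR_known = 0.02580 − 0.009627 = 0.01617 K/W
L/(kA) = 0.01617 ⇒ k = 0.268/(0.01617·15.5) = 1.07 W/m·K

k = 1.07 W/m·K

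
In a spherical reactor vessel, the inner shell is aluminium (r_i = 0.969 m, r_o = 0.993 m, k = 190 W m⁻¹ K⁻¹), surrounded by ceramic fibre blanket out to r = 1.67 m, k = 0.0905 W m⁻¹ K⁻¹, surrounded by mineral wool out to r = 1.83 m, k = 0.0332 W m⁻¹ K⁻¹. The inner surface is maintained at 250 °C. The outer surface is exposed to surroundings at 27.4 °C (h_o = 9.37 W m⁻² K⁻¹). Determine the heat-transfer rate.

Resistance network (inner→outer):
  R_aluminium = (1/0.969 − 1/0.993)/(4πk) = 0.02494/(4π·190) = 1.045×10^-5 K/W
  R_ceramic fibre blanket = (1/0.993 − 1/1.67)/(4πk) = 0.4082/(4π·0.0905) = 0.3590 K/W
  R_mineral wool = (1/1.67 − 1/1.83)/(4πk) = 0.05235/(4π·0.0332) = 0.1255 K/W
  R_conv,out = 1/(4πr²h) = 1/(4π·1.83²·9.37) = 0.002536 K/W
ΣR = 1.045×10^-5 + 0.3590 + 0.1255 + 0.002536 = 0.4870 K/W
Q = ΔT/ΣR = (250 °C − 27.4 °C)/0.4870 = 457 W

Q = 457 W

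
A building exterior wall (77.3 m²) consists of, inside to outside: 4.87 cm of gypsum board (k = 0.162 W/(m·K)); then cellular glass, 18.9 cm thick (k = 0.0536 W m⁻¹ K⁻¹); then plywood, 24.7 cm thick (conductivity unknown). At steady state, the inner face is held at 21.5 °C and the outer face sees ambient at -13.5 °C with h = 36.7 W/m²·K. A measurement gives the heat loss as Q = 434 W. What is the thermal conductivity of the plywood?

ΣR = ΔT/Q = |21.5 − -13.5|/434 = 0.08065 K/W
Known resistances:
  R_gypsum board = L/(kA) = 0.0487/(0.162·77.3) = 0.003889 K/W
  R_cellular glass = L/(kA) = 0.189/(0.0536·77.3) = 0.04562 K/W
  R_conv,out = 1/(hA) = 1/(36.7·77.3) = 3.525×10^-4 K/W
R_plywood = ΣR − ΣR_known = 0.08065 − 0.04986 = 0.03079 K/W
L/(kA) = 0.03079 ⇒ k = 0.247/(0.03079·77.3) = 0.104 W/m·K

k = 0.104 W/m·K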